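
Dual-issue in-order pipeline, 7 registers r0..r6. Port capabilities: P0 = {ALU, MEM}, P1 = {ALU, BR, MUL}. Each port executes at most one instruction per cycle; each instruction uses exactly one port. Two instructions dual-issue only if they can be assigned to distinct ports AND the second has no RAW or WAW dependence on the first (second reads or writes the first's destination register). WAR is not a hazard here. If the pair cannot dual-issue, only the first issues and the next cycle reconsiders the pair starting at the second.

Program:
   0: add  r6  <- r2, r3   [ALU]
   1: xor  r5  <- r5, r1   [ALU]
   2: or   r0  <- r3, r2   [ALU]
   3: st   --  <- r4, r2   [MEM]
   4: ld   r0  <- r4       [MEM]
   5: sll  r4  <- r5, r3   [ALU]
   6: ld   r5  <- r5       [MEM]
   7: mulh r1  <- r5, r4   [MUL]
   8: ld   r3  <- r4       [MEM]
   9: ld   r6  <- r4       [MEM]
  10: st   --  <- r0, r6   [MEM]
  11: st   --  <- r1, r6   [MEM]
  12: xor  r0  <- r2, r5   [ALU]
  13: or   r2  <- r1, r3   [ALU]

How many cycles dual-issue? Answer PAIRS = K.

PAIRS = 5

[0] i0/i1  add.ALU/xor.ALU  -- 2-wide
[1] i2/i3  or.ALU/st.MEM  -- 2-wide
[2] i4/i5  ld.MEM/sll.ALU  -- 2-wide
[3] i6  ld.MEM  -- RAW r5
[4] i7/i8  mulh.MUL/ld.MEM  -- 2-wide
[5] i9  ld.MEM  -- no-port MEM/MEM
[6] i10  st.MEM  -- no-port MEM/MEM
[7] i11/i12  st.MEM/xor.ALU  -- 2-wide
[8] i13  or.ALU  -- tail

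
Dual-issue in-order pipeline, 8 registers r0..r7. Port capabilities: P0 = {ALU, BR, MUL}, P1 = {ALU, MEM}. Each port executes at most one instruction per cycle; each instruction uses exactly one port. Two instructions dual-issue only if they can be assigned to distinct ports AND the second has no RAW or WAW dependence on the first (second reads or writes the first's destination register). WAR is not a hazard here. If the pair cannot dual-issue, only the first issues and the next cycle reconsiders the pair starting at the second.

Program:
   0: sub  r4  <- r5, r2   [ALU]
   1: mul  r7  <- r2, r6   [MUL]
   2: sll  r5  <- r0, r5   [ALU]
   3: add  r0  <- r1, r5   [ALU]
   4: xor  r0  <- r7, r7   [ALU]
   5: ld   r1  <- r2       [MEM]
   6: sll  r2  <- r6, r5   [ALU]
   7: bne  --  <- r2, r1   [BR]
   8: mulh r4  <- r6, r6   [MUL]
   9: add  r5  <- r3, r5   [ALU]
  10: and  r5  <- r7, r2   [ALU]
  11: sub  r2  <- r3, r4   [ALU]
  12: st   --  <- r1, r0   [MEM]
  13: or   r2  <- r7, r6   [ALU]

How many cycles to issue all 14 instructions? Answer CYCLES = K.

CYCLES = 9

#0 head=0: sub.ALU+mul.MUL i0/i1 dual
#1 head=2: sll.ALU i2 RAW r5
#2 head=3: add.ALU i3 WAW r0
#3 head=4: xor.ALU+ld.MEM i4/i5 dual
#4 head=6: sll.ALU i6 RAW r2
#5 head=7: bne.BR i7 no-port BR/MUL
#6 head=8: mulh.MUL+add.ALU i8/i9 dual
#7 head=10: and.ALU+sub.ALU i10/i11 dual
#8 head=12: st.MEM+or.ALU i12/i13 dual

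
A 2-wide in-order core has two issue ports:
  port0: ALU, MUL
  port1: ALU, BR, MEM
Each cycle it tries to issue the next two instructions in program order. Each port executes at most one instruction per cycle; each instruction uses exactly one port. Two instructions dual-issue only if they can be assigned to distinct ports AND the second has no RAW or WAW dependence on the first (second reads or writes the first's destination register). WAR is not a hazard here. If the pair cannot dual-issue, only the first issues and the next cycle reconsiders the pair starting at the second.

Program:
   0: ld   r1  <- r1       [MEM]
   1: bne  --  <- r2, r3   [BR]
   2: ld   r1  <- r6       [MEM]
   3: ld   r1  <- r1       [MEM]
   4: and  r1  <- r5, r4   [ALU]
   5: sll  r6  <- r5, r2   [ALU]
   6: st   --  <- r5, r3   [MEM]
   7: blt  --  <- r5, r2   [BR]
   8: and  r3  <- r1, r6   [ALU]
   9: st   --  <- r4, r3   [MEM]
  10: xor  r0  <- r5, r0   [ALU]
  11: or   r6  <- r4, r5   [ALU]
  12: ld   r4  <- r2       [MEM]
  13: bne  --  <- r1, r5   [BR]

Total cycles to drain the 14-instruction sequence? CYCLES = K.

CYCLES = 10

0. ld @i0  | no-port MEM/BR
1. bne @i1  | no-port BR/MEM
2. ld @i2  | no-port MEM/MEM
3. ld @i3  | WAW r1
4. and/sll @i4,i5  | dual
5. st @i6  | no-port MEM/BR
6. blt/and @i7,i8  | dual
7. st/xor @i9,i10  | dual
8. or/ld @i11,i12  | dual
9. bne @i13  | tail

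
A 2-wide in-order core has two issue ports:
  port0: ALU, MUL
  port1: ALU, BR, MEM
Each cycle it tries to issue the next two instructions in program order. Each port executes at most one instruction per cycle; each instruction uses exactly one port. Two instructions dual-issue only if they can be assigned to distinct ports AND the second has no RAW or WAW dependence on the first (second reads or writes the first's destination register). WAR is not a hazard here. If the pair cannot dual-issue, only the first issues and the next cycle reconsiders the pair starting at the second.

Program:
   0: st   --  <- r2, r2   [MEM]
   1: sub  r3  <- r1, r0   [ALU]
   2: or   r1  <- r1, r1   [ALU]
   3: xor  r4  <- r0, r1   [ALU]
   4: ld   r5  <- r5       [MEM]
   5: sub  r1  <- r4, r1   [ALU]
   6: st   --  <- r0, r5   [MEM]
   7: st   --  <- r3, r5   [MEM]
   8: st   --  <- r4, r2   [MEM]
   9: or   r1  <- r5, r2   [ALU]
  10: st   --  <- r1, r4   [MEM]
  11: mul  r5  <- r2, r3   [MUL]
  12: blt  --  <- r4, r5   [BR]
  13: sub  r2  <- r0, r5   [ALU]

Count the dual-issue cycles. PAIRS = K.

PAIRS = 6

  cy0 -> i0&i1 (st.MEM+sub.ALU) pair
  cy1 -> i2 (or.ALU) RAW r1
  cy2 -> i3&i4 (xor.ALU+ld.MEM) pair
  cy3 -> i5&i6 (sub.ALU+st.MEM) pair
  cy4 -> i7 (st.MEM) no-port MEM/MEM
  cy5 -> i8&i9 (st.MEM+or.ALU) pair
  cy6 -> i10&i11 (st.MEM+mul.MUL) pair
  cy7 -> i12&i13 (blt.BR+sub.ALU) pair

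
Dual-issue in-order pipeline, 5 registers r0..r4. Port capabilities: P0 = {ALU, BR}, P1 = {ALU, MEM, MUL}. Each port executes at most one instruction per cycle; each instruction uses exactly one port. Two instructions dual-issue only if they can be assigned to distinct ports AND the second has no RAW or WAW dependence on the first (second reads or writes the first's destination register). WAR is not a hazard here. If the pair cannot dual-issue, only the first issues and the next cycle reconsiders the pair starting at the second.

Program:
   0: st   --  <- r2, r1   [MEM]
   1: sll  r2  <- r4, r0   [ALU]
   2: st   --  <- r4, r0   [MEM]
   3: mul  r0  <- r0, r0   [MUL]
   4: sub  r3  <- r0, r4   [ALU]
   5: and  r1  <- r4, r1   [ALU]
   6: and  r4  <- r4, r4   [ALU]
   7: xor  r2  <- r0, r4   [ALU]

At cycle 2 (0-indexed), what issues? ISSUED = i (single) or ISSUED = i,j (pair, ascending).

0. st;sll @i0/i1  | pair
1. st @i2  | no-port MEM/MUL
2. mul @i3  | RAW r0
3. sub;and @i4/i5  | pair
4. and @i6  | RAW r4
5. xor @i7  | tail

ISSUED = 3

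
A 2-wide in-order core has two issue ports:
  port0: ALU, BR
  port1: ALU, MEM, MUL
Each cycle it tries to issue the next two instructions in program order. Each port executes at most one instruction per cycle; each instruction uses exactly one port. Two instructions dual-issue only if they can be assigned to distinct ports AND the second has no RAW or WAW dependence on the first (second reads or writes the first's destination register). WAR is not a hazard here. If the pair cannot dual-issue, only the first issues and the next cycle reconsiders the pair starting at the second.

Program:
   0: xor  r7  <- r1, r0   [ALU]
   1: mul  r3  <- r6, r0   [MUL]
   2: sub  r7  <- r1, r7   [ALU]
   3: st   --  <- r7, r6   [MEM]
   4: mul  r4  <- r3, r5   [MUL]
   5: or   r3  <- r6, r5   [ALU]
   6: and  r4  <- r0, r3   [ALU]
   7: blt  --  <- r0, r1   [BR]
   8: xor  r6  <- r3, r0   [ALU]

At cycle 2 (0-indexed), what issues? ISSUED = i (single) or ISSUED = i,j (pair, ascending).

ISSUED = 3

  cy0 -> i0/i1 (xor+mul) pair
  cy1 -> i2 (sub) RAW r7
  cy2 -> i3 (st) no-port MEM/MUL
  cy3 -> i4/i5 (mul+or) pair
  cy4 -> i6/i7 (and+blt) pair
  cy5 -> i8 (xor) tail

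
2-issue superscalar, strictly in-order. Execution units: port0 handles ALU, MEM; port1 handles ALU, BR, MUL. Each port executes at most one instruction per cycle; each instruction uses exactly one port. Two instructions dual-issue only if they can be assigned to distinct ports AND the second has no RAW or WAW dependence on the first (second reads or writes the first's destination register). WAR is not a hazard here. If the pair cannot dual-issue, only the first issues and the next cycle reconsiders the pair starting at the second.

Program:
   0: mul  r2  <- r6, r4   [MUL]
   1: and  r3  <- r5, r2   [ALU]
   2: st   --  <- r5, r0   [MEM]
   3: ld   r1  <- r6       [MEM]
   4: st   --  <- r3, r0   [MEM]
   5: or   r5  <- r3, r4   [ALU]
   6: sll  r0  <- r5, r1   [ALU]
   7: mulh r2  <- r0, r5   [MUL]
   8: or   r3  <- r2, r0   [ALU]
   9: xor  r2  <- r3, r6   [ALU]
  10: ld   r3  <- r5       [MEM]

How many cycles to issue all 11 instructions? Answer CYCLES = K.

CYCLES = 8

0. mul.MUL @i0  | RAW r2
1. and.ALU/st.MEM @i1&i2  | 2-wide
2. ld.MEM @i3  | no-port MEM/MEM
3. st.MEM/or.ALU @i4&i5  | 2-wide
4. sll.ALU @i6  | RAW r0
5. mulh.MUL @i7  | RAW r2
6. or.ALU @i8  | RAW r3
7. xor.ALU/ld.MEM @i9&i10  | 2-wide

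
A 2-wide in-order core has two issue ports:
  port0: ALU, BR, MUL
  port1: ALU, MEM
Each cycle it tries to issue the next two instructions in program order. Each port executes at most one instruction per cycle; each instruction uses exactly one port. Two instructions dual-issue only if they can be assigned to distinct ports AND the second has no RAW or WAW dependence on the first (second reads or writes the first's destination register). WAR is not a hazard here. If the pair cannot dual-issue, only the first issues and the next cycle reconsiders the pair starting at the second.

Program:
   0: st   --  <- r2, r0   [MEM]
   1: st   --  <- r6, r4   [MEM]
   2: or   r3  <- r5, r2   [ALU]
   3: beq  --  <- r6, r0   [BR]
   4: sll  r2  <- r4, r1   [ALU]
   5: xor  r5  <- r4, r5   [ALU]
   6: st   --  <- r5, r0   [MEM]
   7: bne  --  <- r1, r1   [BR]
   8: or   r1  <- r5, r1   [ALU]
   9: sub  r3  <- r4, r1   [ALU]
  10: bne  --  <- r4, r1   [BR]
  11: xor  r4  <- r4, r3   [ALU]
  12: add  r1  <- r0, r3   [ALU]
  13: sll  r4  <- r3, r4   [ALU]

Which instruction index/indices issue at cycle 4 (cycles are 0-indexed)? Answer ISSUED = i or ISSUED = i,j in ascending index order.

[0] i0  st  -- no-port MEM/MEM
[1] i1,i2  st+or  -- pair
[2] i3,i4  beq+sll  -- pair
[3] i5  xor  -- RAW r5
[4] i6,i7  st+bne  -- pair
[5] i8  or  -- RAW r1
[6] i9,i10  sub+bne  -- pair
[7] i11,i12  xor+add  -- pair
[8] i13  sll  -- tail

ISSUED = 6,7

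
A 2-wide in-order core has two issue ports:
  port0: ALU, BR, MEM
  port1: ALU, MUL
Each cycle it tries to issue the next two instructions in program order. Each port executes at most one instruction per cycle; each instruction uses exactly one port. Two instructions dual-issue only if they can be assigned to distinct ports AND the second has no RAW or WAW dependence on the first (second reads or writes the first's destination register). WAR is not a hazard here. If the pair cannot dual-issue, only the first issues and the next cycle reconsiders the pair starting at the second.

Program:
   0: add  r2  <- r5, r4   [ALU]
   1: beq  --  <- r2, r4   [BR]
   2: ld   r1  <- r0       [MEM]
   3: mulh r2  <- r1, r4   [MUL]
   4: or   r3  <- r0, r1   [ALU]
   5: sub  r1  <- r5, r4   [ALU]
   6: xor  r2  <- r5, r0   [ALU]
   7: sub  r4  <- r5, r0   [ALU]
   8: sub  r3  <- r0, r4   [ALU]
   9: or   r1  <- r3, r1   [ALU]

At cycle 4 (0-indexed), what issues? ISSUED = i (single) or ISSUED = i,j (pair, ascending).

[0] i0  add  -- RAW r2
[1] i1  beq  -- no-port BR/MEM
[2] i2  ld  -- RAW r1
[3] i3,i4  mulh/or  -- pair
[4] i5,i6  sub/xor  -- pair
[5] i7  sub  -- RAW r4
[6] i8  sub  -- RAW r3
[7] i9  or  -- tail

ISSUED = 5,6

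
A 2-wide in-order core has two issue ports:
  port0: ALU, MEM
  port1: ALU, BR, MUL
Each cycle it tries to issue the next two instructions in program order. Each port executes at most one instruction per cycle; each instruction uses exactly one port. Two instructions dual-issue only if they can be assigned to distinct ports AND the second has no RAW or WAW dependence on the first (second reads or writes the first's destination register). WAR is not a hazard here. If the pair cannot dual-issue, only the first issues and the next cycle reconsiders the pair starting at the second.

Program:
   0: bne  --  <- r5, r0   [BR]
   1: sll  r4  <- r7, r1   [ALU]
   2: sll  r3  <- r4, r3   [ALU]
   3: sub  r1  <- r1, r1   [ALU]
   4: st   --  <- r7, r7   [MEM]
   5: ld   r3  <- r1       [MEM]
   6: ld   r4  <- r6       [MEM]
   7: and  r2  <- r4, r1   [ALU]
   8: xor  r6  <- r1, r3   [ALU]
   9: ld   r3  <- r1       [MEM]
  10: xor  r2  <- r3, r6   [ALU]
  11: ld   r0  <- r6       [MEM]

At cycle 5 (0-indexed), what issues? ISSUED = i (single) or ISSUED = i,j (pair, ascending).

ISSUED = 7,8

t=0 i0&i1:bne sll ; dual
t=1 i2&i3:sll sub ; dual
t=2 i4:st ; no-port MEM/MEM
t=3 i5:ld ; no-port MEM/MEM
t=4 i6:ld ; RAW r4
t=5 i7&i8:and xor ; dual
t=6 i9:ld ; RAW r3
t=7 i10&i11:xor ld ; dual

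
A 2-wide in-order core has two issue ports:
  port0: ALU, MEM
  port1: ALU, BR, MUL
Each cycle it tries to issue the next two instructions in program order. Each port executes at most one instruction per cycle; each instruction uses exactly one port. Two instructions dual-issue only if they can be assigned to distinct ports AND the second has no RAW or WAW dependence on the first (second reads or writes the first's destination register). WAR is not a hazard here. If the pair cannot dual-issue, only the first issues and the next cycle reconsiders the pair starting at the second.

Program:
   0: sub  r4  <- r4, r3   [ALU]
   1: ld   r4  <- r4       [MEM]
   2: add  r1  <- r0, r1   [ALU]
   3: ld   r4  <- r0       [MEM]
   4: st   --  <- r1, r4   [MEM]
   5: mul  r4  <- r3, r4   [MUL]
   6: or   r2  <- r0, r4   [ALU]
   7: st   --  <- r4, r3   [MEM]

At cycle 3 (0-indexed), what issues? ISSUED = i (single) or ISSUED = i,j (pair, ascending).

ISSUED = 4,5

#0 head=0: sub.ALU i0 RAW+WAW r4
#1 head=1: ld.MEM+add.ALU i1,i2 pair
#2 head=3: ld.MEM i3 no-port MEM/MEM
#3 head=4: st.MEM+mul.MUL i4,i5 pair
#4 head=6: or.ALU+st.MEM i6,i7 pair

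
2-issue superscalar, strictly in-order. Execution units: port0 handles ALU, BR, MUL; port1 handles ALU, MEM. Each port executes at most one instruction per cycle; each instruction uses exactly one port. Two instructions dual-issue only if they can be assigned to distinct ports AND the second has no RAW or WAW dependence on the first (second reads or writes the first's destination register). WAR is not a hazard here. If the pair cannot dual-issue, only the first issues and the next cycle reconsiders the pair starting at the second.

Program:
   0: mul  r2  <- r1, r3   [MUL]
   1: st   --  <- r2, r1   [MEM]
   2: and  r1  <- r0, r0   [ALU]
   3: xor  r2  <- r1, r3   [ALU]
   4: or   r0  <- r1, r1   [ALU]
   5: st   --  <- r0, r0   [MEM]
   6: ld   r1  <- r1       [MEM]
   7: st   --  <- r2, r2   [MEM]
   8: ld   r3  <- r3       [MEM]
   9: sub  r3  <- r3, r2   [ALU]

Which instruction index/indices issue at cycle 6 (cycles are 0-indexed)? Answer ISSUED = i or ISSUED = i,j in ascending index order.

ISSUED = 8

c0: i0 mul.MUL  RAW r2
c1: i1&i2 st.MEM and.ALU  dual
c2: i3&i4 xor.ALU or.ALU  dual
c3: i5 st.MEM  no-port MEM/MEM
c4: i6 ld.MEM  no-port MEM/MEM
c5: i7 st.MEM  no-port MEM/MEM
c6: i8 ld.MEM  RAW+WAW r3
c7: i9 sub.ALU  tail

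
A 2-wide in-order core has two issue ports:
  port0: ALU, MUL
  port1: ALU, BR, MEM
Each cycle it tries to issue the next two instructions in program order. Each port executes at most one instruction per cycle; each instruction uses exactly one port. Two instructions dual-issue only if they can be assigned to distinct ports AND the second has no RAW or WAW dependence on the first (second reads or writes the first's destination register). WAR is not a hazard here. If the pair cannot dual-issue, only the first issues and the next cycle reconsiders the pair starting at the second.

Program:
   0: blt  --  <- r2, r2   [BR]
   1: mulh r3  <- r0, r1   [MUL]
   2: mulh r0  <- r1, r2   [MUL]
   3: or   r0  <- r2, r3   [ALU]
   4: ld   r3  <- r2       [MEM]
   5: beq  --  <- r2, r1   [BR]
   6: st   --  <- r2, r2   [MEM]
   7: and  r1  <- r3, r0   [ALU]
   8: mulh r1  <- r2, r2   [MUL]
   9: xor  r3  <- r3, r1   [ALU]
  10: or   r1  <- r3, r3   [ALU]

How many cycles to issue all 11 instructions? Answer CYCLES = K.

c0: i0,i1 blt+mulh  pair
c1: i2 mulh  WAW r0
c2: i3,i4 or+ld  pair
c3: i5 beq  no-port BR/MEM
c4: i6,i7 st+and  pair
c5: i8 mulh  RAW r1
c6: i9 xor  RAW r3
c7: i10 or  tail

CYCLES = 8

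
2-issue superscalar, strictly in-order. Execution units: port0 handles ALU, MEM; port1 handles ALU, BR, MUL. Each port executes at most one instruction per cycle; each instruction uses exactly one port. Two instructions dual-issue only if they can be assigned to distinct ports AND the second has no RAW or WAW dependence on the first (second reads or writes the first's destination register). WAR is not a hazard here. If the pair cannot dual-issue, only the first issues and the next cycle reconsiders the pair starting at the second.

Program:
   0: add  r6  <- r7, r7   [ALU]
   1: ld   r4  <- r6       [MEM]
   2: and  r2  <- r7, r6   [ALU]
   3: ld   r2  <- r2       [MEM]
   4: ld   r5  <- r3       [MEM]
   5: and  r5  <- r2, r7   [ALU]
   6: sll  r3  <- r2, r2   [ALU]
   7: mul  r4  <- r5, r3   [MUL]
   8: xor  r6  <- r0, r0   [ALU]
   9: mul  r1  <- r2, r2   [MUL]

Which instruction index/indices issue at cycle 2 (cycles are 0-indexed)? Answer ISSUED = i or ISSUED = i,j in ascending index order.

0. add.ALU @i0  | RAW r6
1. ld.MEM;and.ALU @i1/i2  | pair
2. ld.MEM @i3  | no-port MEM/MEM
3. ld.MEM @i4  | WAW r5
4. and.ALU;sll.ALU @i5/i6  | pair
5. mul.MUL;xor.ALU @i7/i8  | pair
6. mul.MUL @i9  | tail

ISSUED = 3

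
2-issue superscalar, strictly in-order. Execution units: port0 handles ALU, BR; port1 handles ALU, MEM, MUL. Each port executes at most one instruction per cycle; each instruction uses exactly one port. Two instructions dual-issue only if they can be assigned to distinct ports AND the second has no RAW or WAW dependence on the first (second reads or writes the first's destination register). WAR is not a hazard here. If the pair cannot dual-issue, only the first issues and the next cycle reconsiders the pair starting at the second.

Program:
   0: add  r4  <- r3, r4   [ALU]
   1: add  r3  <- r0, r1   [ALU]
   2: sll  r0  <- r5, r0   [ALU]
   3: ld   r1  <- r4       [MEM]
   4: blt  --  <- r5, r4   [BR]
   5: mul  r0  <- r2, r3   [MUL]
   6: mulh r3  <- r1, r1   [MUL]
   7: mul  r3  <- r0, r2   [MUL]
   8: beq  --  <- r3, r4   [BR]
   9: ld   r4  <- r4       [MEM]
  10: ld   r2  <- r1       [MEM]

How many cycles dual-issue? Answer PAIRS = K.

t=0 i0&i1:add/add ; pair
t=1 i2&i3:sll/ld ; pair
t=2 i4&i5:blt/mul ; pair
t=3 i6:mulh ; no-port MUL/MUL
t=4 i7:mul ; RAW r3
t=5 i8&i9:beq/ld ; pair
t=6 i10:ld ; tail

PAIRS = 4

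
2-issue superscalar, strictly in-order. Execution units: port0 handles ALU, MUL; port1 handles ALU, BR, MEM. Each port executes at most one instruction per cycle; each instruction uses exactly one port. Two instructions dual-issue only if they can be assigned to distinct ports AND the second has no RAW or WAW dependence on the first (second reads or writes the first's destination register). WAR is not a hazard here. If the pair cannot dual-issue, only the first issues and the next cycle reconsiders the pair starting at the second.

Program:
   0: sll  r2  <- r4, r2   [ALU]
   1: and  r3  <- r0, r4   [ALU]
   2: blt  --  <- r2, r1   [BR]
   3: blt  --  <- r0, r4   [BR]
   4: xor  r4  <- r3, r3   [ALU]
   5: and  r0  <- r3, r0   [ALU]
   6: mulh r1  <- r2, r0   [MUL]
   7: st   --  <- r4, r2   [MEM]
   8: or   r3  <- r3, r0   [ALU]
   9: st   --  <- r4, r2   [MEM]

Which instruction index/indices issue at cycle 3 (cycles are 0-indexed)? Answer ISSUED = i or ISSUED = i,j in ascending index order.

#0 head=0: sll;and i0+i1 dual
#1 head=2: blt i2 no-port BR/BR
#2 head=3: blt;xor i3+i4 dual
#3 head=5: and i5 RAW r0
#4 head=6: mulh;st i6+i7 dual
#5 head=8: or;st i8+i9 dual

ISSUED = 5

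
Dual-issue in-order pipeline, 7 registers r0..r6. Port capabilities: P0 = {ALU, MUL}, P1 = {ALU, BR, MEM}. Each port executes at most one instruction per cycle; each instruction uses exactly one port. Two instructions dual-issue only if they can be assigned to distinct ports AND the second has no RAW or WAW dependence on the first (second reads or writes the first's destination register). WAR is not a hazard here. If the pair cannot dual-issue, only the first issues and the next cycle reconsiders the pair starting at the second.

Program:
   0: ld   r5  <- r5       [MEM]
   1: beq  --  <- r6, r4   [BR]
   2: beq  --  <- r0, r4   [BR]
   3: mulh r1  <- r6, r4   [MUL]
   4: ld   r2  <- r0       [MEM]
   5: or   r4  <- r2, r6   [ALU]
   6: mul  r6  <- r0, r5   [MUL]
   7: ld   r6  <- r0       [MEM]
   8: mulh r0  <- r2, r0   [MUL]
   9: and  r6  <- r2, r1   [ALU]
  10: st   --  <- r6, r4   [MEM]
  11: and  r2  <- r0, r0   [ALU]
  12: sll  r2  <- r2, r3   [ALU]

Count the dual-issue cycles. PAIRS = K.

  cy0 -> i0 (ld.MEM) no-port MEM/BR
  cy1 -> i1 (beq.BR) no-port BR/BR
  cy2 -> i2+i3 (beq.BR;mulh.MUL) dual
  cy3 -> i4 (ld.MEM) RAW r2
  cy4 -> i5+i6 (or.ALU;mul.MUL) dual
  cy5 -> i7+i8 (ld.MEM;mulh.MUL) dual
  cy6 -> i9 (and.ALU) RAW r6
  cy7 -> i10+i11 (st.MEM;and.ALU) dual
  cy8 -> i12 (sll.ALU) tail

PAIRS = 4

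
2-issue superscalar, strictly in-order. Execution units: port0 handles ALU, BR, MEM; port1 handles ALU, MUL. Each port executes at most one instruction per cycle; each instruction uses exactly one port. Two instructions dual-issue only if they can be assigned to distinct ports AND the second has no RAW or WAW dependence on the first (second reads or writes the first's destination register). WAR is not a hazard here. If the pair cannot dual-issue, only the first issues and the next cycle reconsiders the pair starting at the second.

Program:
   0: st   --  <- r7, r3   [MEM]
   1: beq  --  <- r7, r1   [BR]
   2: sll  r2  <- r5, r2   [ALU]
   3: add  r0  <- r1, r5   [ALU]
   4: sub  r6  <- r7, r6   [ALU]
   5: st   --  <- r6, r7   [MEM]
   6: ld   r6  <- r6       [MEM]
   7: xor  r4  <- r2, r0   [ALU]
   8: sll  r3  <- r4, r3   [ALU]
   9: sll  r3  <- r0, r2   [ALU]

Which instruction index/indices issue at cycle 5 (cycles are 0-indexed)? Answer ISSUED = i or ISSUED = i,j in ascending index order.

[0] i0  st  -- no-port MEM/BR
[1] i1&i2  beq sll  -- pair
[2] i3&i4  add sub  -- pair
[3] i5  st  -- no-port MEM/MEM
[4] i6&i7  ld xor  -- pair
[5] i8  sll  -- WAW r3
[6] i9  sll  -- tail

ISSUED = 8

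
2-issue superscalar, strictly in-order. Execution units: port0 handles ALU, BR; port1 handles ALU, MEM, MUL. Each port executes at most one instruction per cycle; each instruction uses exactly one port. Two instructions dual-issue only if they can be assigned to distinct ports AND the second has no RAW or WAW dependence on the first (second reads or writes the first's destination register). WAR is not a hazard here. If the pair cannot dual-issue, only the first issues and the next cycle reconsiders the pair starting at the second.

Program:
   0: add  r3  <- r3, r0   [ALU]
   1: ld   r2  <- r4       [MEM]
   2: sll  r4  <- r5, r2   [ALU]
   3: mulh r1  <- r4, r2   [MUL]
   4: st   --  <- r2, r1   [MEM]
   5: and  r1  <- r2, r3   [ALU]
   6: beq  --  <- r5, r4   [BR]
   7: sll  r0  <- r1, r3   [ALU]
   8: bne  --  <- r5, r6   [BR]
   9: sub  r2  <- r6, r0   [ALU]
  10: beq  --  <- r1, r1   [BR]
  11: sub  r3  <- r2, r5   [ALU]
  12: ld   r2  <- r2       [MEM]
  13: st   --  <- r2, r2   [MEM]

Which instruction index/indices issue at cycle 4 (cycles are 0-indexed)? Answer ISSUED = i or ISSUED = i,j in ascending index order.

ISSUED = 6,7

t=0 i0/i1:add+ld ; dual
t=1 i2:sll ; RAW r4
t=2 i3:mulh ; no-port MUL/MEM
t=3 i4/i5:st+and ; dual
t=4 i6/i7:beq+sll ; dual
t=5 i8/i9:bne+sub ; dual
t=6 i10/i11:beq+sub ; dual
t=7 i12:ld ; no-port MEM/MEM
t=8 i13:st ; tail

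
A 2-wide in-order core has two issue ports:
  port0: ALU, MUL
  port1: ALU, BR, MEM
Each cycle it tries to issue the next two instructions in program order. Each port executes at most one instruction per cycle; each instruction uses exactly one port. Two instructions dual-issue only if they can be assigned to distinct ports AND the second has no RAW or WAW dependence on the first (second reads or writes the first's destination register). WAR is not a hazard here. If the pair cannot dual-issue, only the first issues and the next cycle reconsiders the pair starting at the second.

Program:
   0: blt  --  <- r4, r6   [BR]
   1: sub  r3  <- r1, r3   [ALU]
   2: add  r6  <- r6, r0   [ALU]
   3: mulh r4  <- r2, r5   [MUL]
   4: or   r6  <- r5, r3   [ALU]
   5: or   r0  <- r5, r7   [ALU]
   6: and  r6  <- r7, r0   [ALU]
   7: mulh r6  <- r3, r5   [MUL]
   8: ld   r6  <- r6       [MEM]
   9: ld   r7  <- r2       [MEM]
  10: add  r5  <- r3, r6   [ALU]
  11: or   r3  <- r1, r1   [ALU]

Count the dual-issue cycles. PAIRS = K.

t=0 i0/i1:blt.BR/sub.ALU ; pair
t=1 i2/i3:add.ALU/mulh.MUL ; pair
t=2 i4/i5:or.ALU/or.ALU ; pair
t=3 i6:and.ALU ; WAW r6
t=4 i7:mulh.MUL ; RAW+WAW r6
t=5 i8:ld.MEM ; no-port MEM/MEM
t=6 i9/i10:ld.MEM/add.ALU ; pair
t=7 i11:or.ALU ; tail

PAIRS = 4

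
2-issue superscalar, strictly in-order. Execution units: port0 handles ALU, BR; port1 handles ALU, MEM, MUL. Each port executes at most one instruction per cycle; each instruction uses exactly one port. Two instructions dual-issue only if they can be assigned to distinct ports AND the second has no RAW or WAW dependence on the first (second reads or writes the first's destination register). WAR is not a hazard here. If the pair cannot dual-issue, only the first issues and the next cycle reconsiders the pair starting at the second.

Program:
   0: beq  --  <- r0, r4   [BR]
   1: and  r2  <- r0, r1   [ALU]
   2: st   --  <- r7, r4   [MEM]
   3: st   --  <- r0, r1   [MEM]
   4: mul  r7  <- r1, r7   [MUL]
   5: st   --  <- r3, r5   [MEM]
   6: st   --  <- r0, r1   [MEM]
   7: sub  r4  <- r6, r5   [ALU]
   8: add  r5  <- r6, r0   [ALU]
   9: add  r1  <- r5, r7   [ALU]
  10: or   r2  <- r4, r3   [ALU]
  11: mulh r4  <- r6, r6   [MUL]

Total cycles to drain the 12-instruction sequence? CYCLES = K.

CYCLES = 9

0. beq.BR/and.ALU @i0/i1  | pair
1. st.MEM @i2  | no-port MEM/MEM
2. st.MEM @i3  | no-port MEM/MUL
3. mul.MUL @i4  | no-port MUL/MEM
4. st.MEM @i5  | no-port MEM/MEM
5. st.MEM/sub.ALU @i6/i7  | pair
6. add.ALU @i8  | RAW r5
7. add.ALU/or.ALU @i9/i10  | pair
8. mulh.MUL @i11  | tail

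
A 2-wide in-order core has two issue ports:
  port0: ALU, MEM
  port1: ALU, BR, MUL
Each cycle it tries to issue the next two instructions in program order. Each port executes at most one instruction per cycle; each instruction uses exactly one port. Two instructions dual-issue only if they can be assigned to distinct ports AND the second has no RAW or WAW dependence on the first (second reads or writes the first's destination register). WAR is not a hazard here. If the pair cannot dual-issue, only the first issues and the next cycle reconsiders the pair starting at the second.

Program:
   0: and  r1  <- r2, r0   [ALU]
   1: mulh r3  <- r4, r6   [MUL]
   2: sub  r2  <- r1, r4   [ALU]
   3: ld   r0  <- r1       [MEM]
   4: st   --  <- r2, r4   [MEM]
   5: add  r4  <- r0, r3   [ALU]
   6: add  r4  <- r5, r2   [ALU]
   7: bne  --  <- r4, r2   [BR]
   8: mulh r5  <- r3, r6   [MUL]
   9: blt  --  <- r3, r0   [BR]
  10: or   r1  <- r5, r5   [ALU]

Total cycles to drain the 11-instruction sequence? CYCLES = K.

CYCLES = 7

#0 head=0: and/mulh i0/i1 dual
#1 head=2: sub/ld i2/i3 dual
#2 head=4: st/add i4/i5 dual
#3 head=6: add i6 RAW r4
#4 head=7: bne i7 no-port BR/MUL
#5 head=8: mulh i8 no-port MUL/BR
#6 head=9: blt/or i9/i10 dual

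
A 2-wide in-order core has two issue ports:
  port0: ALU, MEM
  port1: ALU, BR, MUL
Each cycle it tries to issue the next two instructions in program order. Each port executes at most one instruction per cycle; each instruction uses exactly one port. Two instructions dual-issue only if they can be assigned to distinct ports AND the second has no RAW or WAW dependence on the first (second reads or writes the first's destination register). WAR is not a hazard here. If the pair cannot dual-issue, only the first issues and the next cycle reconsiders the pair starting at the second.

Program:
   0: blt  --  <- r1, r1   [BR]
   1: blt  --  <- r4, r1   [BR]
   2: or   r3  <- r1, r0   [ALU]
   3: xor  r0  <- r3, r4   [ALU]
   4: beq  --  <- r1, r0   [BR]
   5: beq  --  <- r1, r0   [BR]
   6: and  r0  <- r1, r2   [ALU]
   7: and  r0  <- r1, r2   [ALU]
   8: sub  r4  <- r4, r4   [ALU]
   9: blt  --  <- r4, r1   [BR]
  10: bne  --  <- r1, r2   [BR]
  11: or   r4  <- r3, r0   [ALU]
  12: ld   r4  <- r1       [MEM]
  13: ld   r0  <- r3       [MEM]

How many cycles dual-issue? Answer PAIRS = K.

t=0 i0:blt.BR ; no-port BR/BR
t=1 i1,i2:blt.BR+or.ALU ; dual
t=2 i3:xor.ALU ; RAW r0
t=3 i4:beq.BR ; no-port BR/BR
t=4 i5,i6:beq.BR+and.ALU ; dual
t=5 i7,i8:and.ALU+sub.ALU ; dual
t=6 i9:blt.BR ; no-port BR/BR
t=7 i10,i11:bne.BR+or.ALU ; dual
t=8 i12:ld.MEM ; no-port MEM/MEM
t=9 i13:ld.MEM ; tail

PAIRS = 4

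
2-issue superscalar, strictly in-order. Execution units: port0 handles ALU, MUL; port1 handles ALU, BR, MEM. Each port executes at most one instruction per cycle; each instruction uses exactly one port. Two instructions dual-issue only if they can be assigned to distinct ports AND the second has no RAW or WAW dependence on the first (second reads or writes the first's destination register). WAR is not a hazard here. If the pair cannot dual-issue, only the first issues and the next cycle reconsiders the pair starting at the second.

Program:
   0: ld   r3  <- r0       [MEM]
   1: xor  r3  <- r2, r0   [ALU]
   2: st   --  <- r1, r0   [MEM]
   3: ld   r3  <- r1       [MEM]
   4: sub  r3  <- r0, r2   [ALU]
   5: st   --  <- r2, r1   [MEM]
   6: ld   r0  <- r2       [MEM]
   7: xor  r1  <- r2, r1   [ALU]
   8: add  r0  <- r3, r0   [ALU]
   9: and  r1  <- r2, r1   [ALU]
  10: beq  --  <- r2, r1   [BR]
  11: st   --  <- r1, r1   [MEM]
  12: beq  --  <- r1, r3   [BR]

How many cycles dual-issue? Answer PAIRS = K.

PAIRS = 4

0. ld.MEM @i0  | WAW r3
1. xor.ALU+st.MEM @i1+i2  | dual
2. ld.MEM @i3  | WAW r3
3. sub.ALU+st.MEM @i4+i5  | dual
4. ld.MEM+xor.ALU @i6+i7  | dual
5. add.ALU+and.ALU @i8+i9  | dual
6. beq.BR @i10  | no-port BR/MEM
7. st.MEM @i11  | no-port MEM/BR
8. beq.BR @i12  | tail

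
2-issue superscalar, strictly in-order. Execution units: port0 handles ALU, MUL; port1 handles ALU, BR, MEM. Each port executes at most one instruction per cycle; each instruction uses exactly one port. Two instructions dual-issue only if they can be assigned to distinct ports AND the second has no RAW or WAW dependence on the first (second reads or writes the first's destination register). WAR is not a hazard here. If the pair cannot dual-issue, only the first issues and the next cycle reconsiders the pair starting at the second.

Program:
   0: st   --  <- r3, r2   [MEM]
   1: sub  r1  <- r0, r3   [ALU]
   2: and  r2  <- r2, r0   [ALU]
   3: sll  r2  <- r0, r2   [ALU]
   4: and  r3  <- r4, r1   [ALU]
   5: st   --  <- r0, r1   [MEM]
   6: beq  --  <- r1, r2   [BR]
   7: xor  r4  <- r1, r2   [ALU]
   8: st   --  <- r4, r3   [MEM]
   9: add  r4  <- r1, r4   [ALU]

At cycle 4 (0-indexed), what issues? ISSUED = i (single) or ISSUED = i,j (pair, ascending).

t=0 i0&i1:st;sub ; pair
t=1 i2:and ; RAW+WAW r2
t=2 i3&i4:sll;and ; pair
t=3 i5:st ; no-port MEM/BR
t=4 i6&i7:beq;xor ; pair
t=5 i8&i9:st;add ; pair

ISSUED = 6,7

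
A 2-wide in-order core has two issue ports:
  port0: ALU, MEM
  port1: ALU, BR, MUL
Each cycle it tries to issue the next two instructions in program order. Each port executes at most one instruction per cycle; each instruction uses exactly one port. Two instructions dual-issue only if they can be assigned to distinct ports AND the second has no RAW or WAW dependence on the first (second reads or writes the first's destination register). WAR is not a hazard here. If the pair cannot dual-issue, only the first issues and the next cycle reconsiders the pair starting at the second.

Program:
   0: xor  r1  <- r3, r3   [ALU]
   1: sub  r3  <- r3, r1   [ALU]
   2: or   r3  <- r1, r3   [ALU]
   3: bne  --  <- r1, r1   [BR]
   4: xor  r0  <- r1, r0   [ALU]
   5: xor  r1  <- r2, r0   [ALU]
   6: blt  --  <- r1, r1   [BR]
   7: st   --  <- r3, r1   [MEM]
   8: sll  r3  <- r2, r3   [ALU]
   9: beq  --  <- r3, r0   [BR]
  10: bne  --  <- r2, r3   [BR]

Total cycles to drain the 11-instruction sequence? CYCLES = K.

  cy0 -> i0 (xor) RAW r1
  cy1 -> i1 (sub) RAW+WAW r3
  cy2 -> i2,i3 (or/bne) dual
  cy3 -> i4 (xor) RAW r0
  cy4 -> i5 (xor) RAW r1
  cy5 -> i6,i7 (blt/st) dual
  cy6 -> i8 (sll) RAW r3
  cy7 -> i9 (beq) no-port BR/BR
  cy8 -> i10 (bne) tail

CYCLES = 9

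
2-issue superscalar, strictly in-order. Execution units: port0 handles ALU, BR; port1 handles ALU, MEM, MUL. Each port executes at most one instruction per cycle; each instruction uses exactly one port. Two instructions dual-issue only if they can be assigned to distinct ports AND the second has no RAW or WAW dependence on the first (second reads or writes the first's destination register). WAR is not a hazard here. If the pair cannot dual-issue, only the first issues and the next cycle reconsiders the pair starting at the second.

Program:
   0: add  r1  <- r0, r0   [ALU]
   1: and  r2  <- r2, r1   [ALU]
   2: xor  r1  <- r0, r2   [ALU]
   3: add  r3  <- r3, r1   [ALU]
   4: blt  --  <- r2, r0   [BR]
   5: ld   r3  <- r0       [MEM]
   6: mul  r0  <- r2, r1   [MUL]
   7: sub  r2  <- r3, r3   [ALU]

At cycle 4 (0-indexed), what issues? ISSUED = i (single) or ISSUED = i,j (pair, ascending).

ISSUED = 5

#0 head=0: add i0 RAW r1
#1 head=1: and i1 RAW r2
#2 head=2: xor i2 RAW r1
#3 head=3: add;blt i3,i4 pair
#4 head=5: ld i5 no-port MEM/MUL
#5 head=6: mul;sub i6,i7 pair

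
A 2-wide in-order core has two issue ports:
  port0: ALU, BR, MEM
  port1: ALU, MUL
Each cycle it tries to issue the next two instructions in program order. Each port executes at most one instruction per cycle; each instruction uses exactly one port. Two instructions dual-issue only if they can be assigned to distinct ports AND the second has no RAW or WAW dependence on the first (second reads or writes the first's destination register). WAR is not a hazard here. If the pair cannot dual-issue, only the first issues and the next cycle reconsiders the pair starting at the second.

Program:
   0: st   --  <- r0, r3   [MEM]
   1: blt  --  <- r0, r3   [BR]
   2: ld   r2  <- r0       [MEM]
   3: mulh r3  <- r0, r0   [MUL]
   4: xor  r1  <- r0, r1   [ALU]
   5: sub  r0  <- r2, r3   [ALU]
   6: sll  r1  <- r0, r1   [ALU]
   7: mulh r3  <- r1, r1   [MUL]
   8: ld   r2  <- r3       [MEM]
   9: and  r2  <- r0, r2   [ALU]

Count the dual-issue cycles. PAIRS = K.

c0: i0 st  no-port MEM/BR
c1: i1 blt  no-port BR/MEM
c2: i2&i3 ld+mulh  2-wide
c3: i4&i5 xor+sub  2-wide
c4: i6 sll  RAW r1
c5: i7 mulh  RAW r3
c6: i8 ld  RAW+WAW r2
c7: i9 and  tail

PAIRS = 2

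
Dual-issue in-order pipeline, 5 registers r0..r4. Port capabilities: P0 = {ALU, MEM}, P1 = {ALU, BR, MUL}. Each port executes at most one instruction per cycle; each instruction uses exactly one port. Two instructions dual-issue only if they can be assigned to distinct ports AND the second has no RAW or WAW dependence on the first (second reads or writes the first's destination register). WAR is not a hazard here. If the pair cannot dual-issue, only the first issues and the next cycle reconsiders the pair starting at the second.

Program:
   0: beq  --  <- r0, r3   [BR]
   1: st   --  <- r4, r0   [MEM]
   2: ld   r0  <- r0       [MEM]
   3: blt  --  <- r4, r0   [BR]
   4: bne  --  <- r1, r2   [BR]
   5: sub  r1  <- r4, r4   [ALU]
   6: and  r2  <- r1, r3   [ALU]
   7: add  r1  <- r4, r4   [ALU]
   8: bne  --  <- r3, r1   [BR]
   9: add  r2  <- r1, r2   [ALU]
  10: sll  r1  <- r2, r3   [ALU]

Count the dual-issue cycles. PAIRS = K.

c0: i0+i1 beq/st  pair
c1: i2 ld  RAW r0
c2: i3 blt  no-port BR/BR
c3: i4+i5 bne/sub  pair
c4: i6+i7 and/add  pair
c5: i8+i9 bne/add  pair
c6: i10 sll  tail

PAIRS = 4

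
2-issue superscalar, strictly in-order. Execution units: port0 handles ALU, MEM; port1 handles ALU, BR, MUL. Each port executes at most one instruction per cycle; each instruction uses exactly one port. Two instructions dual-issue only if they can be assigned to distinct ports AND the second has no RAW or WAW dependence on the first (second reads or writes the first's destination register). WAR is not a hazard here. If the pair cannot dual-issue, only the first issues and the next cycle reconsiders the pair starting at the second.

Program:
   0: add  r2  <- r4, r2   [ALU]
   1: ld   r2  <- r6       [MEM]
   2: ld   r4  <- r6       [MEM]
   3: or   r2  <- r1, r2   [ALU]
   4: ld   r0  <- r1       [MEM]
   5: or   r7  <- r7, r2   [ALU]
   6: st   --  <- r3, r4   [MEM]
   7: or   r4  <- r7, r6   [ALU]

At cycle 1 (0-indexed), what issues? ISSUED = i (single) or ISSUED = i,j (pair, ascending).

[0] i0  add.ALU  -- WAW r2
[1] i1  ld.MEM  -- no-port MEM/MEM
[2] i2/i3  ld.MEM or.ALU  -- 2-wide
[3] i4/i5  ld.MEM or.ALU  -- 2-wide
[4] i6/i7  st.MEM or.ALU  -- 2-wide

ISSUED = 1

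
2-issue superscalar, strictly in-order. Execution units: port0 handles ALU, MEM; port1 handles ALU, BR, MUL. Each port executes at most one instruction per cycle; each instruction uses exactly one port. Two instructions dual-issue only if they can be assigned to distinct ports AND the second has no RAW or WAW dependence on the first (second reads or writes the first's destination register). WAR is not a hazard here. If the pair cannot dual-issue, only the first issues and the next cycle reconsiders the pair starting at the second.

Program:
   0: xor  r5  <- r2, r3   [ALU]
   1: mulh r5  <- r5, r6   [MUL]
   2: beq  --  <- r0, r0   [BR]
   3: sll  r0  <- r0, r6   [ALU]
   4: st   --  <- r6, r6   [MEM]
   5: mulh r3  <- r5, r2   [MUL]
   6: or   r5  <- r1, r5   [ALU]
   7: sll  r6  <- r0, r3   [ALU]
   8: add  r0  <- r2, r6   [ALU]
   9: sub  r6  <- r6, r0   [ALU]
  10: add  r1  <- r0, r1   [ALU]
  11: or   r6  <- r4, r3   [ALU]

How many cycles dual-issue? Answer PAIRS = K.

[0] i0  xor  -- RAW+WAW r5
[1] i1  mulh  -- no-port MUL/BR
[2] i2&i3  beq sll  -- 2-wide
[3] i4&i5  st mulh  -- 2-wide
[4] i6&i7  or sll  -- 2-wide
[5] i8  add  -- RAW r0
[6] i9&i10  sub add  -- 2-wide
[7] i11  or  -- tail

PAIRS = 4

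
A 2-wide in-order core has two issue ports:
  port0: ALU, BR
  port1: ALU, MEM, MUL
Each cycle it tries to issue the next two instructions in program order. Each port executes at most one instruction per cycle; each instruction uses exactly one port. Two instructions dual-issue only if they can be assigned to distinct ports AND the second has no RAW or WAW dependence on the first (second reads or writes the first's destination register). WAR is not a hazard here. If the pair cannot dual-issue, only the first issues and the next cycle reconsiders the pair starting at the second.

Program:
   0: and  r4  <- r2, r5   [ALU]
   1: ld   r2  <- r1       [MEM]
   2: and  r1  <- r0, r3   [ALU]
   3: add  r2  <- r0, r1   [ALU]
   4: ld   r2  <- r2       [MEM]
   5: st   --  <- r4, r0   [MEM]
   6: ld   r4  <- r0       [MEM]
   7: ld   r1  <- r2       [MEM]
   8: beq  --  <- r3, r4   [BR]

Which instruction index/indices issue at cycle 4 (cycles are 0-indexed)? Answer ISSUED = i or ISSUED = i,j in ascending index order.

[0] i0/i1  and+ld  -- dual
[1] i2  and  -- RAW r1
[2] i3  add  -- RAW+WAW r2
[3] i4  ld  -- no-port MEM/MEM
[4] i5  st  -- no-port MEM/MEM
[5] i6  ld  -- no-port MEM/MEM
[6] i7/i8  ld+beq  -- dual

ISSUED = 5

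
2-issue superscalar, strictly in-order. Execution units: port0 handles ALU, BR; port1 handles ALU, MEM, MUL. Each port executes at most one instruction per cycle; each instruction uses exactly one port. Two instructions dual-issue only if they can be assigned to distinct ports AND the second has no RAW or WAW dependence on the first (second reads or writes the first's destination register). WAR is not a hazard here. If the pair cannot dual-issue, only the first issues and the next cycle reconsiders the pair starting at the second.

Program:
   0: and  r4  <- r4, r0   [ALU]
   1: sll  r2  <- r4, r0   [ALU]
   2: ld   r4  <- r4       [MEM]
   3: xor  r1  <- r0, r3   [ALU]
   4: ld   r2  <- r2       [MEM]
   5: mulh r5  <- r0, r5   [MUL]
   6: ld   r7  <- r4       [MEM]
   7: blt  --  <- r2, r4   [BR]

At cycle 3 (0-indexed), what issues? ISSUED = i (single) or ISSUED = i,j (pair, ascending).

c0: i0 and  RAW r4
c1: i1+i2 sll+ld  dual
c2: i3+i4 xor+ld  dual
c3: i5 mulh  no-port MUL/MEM
c4: i6+i7 ld+blt  dual

ISSUED = 5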